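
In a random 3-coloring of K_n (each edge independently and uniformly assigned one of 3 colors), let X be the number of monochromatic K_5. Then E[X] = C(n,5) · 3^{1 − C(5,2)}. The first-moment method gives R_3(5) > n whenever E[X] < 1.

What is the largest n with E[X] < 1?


We need C(n, 5) · 3^{1 − 10} < 1, i.e. C(n, 5) < 3^{10 − 1} = 19683.
Check values of n near the boundary:
  n = 16: C(16, 5) = 4368; 4368 < 19683? YES
  n = 17: C(17, 5) = 6188; 6188 < 19683? YES
  n = 18: C(18, 5) = 8568; 8568 < 19683? YES
  n = 19: C(19, 5) = 11628; 11628 < 19683? YES
  n = 20: C(20, 5) = 15504; 15504 < 19683? YES
  n = 21: C(21, 5) = 20349; 20349 < 19683? NO
  n = 22: C(22, 5) = 26334; 26334 < 19683? NO
  n = 23: C(23, 5) = 33649; 33649 < 19683? NO
The largest n with C(n, 5) < 19683 is n = 20 (where E[X] = 5168/6561 ≈ 0.787685). Hence R_3(5) > 20, i.e. R_3(5) ≥ 21.

Largest n = 20; hence R_3(5) > 20.


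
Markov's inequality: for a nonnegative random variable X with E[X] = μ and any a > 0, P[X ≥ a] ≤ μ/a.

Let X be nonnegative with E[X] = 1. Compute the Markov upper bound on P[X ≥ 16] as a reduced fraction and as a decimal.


μ = E[X] = 1, a = 16.
Markov: P[X ≥ 16] ≤ μ/a = (1)/16 = 1/16.
Numerically: ≈ 0.062.
(Since a = 16 > μ = 1.000, the bound 1/16 is < 1 and informative.)

P[X ≥ 16] ≤ 1/16 ≈ 0.062.


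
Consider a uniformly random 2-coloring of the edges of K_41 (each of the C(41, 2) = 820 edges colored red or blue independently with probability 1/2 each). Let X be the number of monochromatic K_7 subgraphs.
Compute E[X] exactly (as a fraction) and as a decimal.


Let X = Σ_S X_S over the C(41, 7) = 22481940 subsets S of size 7, where X_S = 1 if the K_7 on S is monochromatic.
For a fixed S, the K_7 on S has C(7, 2) = 21 edges. P[all 21 edges red] = (1/2)^21, and likewise for blue, so P[monochromatic] = 2·(1/2)^21 = 2^{1 − 21} = 1/1048576.
By linearity: E[X] = C(41, 7) · 2^{1 − 21} = 22481940 · 1/1048576 = 5620485/262144.
Numerically: E[X] ≈ 21.440.

E[X] = C(41,7)·2^(1−C(7,2)) = 5620485/262144 ≈ 21.440.


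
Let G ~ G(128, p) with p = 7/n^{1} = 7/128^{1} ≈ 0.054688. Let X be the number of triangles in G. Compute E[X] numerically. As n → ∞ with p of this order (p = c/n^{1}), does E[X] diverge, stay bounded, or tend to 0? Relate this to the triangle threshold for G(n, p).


Number of potential triangles: C(128, 3) = 341376.
Each occurs with probability p³ ≈ (0.054688)³ ≈ 1.6355515e-04.
By linearity: E[X] = C(128, 3)·p³ ≈ 341376 · 1.6355515e-04 ≈ 55.83380.
Here α = 1, so p = 7/n is exactly at the triangle threshold p ~ 1/n. Asymptotically E[X] → c³/6 = 7³/6 = 343/6 ≈ 57.16667, a bounded constant. In this regime the triangle count is asymptotically Poisson(c³/6).

E[X] ≈ 55.83380; in regime p = Θ(1/n^{1}) E[X] stays bounded (at the triangle threshold p ~ 1/n).


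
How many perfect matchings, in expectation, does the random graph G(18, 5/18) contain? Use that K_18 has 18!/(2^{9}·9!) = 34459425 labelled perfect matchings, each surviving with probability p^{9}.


K_18 has 18!/(2^{9}·9!) = 34459425 labelled perfect matchings.
For each such perfect matching H, let X_H = 1 if all 9 edges of H are present in G. Then P[X_H = 1] = p^{9} = (5/18)^{9} = 1953125/198359290368.
Summing the indicators: E[X] = Σ_H E[X_H] = 34459425 · p^{9} = 34459425 · 1953125/198359290368 = 830908203125/2448880128.
Numerically: E[X] ≈ 339.

E[X] = 34459425 · (5/18)^{9} = 830908203125/2448880128 ≈ 339.


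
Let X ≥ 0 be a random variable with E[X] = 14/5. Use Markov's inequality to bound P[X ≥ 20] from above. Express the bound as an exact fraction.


μ = E[X] = 14/5, a = 20.
Markov: P[X ≥ 20] ≤ μ/a = (14/5)/20 = 7/50.
Numerically: ≈ 0.14000.
(Since a = 20 > μ = 2.80000, the bound 7/50 is < 1 and informative.)

P[X ≥ 20] ≤ 7/50 ≈ 0.14000.


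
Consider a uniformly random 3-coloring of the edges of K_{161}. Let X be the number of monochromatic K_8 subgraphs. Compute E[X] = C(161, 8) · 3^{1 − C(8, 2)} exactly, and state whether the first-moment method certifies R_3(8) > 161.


E[X] = C(161, 8) · 3^{1 − 28} = 9383313279340 · 3^{−27} = 9383313279340/7625597484987.
As a reduced fraction: E[X] = 9383313279340/7625597484987 ≈ 1.2305.
Is E[X] < 1? NO.
Since E[X] ≥ 1, the first-moment bound is inconclusive at n = 161; it does NOT by itself certify R_3(8) > 161.

E[X] = 9383313279340/7625597484987 ≈ 1.2305; E[X] ≥ 1; first-moment method inconclusive here.


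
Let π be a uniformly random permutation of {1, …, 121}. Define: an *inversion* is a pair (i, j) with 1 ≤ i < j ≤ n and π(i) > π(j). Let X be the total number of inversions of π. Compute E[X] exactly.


Write X = Σ X_I over the C(121, 2) = 7260 pairs i < j, with X_I the indicator of one inversion.
There are 7260 indicators.
For each fixed pair i < j, the values π(i) and π(j) are two distinct elements of {1, …, 121} in uniformly random order; by symmetry P[π(i) > π(j)] = 1/2.
By linearity: E[X] = 7260 · (1/2) = C(121, 2) · (1/2) = 7260/2 = 3630 ≈ 3630.000.

E[X] = 3630 = 3630.000.


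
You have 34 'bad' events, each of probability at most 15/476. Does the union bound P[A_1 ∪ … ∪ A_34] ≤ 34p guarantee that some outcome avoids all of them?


Union bound: P[∪_{i=1}^{34} A_i] ≤ Σ_i P[A_i] ≤ 34·p = 34·(15/476) = 15/14.
Numerically: 15/14 ≈ 1.071429.
Is 15/14 < 1? NO.
Since the bound 15/14 is ≥ 1, the union bound is uninformative here; it does NOT by itself certify existence.

34·p = 15/14 ≈ 1.071429; existence NOT certified by the union bound.


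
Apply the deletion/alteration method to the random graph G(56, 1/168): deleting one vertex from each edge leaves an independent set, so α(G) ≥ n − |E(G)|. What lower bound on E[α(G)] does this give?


E[|E(G)|] = C(56, 2)·p = 1540 · (1/168) = 55/6.
E[α(G)] ≥ n − E[|E(G)|] = 56 − 55/6 = 281/6.
Numerically: ≈ 46.8333.
(This is only a lower bound; the true E[α(G)] may be larger.)

E[α(G)] ≥ 281/6 ≈ 46.8333.


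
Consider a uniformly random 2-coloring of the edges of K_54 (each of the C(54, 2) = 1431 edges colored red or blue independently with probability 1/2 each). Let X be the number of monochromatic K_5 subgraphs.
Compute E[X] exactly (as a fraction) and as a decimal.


Let X = Σ_S X_S over the C(54, 5) = 3162510 subsets S of size 5, where X_S = 1 if the K_5 on S is monochromatic.
For a fixed S, the K_5 on S has C(5, 2) = 10 edges. P[all 10 edges red] = (1/2)^10, and likewise for blue, so P[monochromatic] = 2·(1/2)^10 = 2^{1 − 10} = 1/512.
Summing: E[X] = C(54, 5) · 2^{1 − 10} = 3162510 · 1/512 = 1581255/256.
Numerically: E[X] ≈ 6176.7773.

E[X] = C(54,5)·2^(1−C(5,2)) = 1581255/256 ≈ 6176.7773.


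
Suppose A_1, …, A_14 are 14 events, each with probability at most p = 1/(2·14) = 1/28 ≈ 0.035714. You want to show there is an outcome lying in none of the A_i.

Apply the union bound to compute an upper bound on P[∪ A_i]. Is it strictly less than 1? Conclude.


Union bound: P[∪_{i=1}^{14} A_i] ≤ Σ_i P[A_i] ≤ 14·p = 14·(1/28) = 1/2.
Numerically: 1/2 ≈ 0.500000.
Is 1/2 < 1? YES.
Since P[∪ A_i] ≤ 1/2 < 1, the complement has P[∩ A_i^c] ≥ 1 − 1/2 = 1/2 > 0, so some outcome avoids every A_i.

14·p = 1/2 ≈ 0.500000; existence CERTIFIED by the union bound.


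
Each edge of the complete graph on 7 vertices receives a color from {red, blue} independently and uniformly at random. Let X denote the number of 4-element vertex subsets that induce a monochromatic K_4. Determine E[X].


Let X = Σ_S X_S over the C(7, 4) = 35 subsets S of size 4, where X_S = 1 if the K_4 on S is monochromatic.
For a fixed S, the K_4 on S has C(4, 2) = 6 edges. P[all 6 edges red] = (1/2)^6, and likewise for blue, so P[monochromatic] = 2·(1/2)^6 = 2^{1 − 6} = 1/32.
By linearity: E[X] = C(7, 4) · 2^{1 − 6} = 35 · 1/32 = 35/32.
Numerically: E[X] ≈ 1.0938.

E[X] = C(7,4)·2^(1−C(4,2)) = 35/32 ≈ 1.0938.


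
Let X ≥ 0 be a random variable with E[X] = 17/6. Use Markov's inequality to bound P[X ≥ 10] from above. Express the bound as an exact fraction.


μ = E[X] = 17/6, a = 10.
Markov: P[X ≥ 10] ≤ μ/a = (17/6)/10 = 17/60.
Numerically: ≈ 0.283.
(Since a = 10 > μ = 2.833, the bound 17/60 is < 1 and informative.)

P[X ≥ 10] ≤ 17/60 ≈ 0.283.


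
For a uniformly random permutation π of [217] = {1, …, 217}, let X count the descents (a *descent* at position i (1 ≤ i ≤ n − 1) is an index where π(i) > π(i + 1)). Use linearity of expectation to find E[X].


Write X = Σ X_I over i = 1, …, 216, with X_I the indicator of one descent.
There are 216 indicators.
For each fixed i, the pair (π(i), π(i+1)) is a uniformly random ordered pair of distinct values from {1, …, 217}; by symmetry P[π(i) > π(i+1)] = 1/2.
By linearity: E[X] = 216 · (1/2) = (217 − 1) · (1/2) = 108 ≈ 108.000000.

E[X] = 108 = 108.000000.


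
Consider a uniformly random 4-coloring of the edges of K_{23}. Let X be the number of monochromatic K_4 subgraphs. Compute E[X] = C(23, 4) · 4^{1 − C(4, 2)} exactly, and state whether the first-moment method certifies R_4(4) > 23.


E[X] = C(23, 4) · 4^{1 − 6} = 8855 · 4^{−5} = 8855/1024.
As a reduced fraction: E[X] = 8855/1024 ≈ 8.64746.
Is E[X] < 1? NO.
Since E[X] ≥ 1, the first-moment bound is inconclusive at n = 23; it does NOT by itself certify R_4(4) > 23.

E[X] = 8855/1024 ≈ 8.64746; E[X] ≥ 1; first-moment method inconclusive here.


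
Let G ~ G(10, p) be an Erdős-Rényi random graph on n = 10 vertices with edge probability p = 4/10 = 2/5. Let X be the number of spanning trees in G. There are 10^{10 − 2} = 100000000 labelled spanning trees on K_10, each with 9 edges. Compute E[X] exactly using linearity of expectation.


K_10 has 10^{10 − 2} = 100000000 labelled spanning trees.
For each such spanning tree H, let X_H = 1 if all 9 edges of H are present in G. Then P[X_H = 1] = p^{9} = (2/5)^{9} = 512/1953125.
By linearity: E[X] = Σ_H E[X_H] = 100000000 · p^{9} = 100000000 · 512/1953125 = 131072/5.
Numerically: E[X] ≈ 2.62e+04.

E[X] = 100000000 · (2/5)^{9} = 131072/5 ≈ 2.62e+04.


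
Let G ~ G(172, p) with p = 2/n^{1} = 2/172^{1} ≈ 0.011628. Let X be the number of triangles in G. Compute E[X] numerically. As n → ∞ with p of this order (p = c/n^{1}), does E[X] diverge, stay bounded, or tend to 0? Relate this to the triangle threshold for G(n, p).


Number of potential triangles: C(172, 3) = 833340.
Each occurs with probability p³ ≈ (0.011628)³ ≈ 1.5721886e-06.
By linearity: E[X] = C(172, 3)·p³ ≈ 833340 · 1.5721886e-06 ≈ 1.31017.
Here α = 1, so p = 2/n is exactly at the triangle threshold p ~ 1/n. Asymptotically E[X] → c³/6 = 2³/6 = 4/3 ≈ 1.33333, a bounded constant. In this regime the triangle count is asymptotically Poisson(c³/6).

E[X] ≈ 1.31017; in regime p = Θ(1/n^{1}) E[X] stays bounded (at the triangle threshold p ~ 1/n).


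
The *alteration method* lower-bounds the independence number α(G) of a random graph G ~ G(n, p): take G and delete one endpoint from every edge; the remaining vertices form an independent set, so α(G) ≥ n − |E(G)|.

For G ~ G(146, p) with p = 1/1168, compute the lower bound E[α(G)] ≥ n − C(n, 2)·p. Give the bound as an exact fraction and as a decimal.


E[|E(G)|] = C(146, 2)·p = 10585 · (1/1168) = 145/16.
E[α(G)] ≥ n − E[|E(G)|] = 146 − 145/16 = 2191/16.
Numerically: ≈ 136.93750.
(This is only a lower bound; the true E[α(G)] may be larger.)

E[α(G)] ≥ 2191/16 ≈ 136.93750.


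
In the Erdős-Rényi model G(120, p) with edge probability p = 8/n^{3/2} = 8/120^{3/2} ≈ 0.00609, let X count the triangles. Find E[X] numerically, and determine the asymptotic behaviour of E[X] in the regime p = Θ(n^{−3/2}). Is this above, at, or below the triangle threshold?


Number of potential triangles: C(120, 3) = 280840.
Each occurs with probability p³ ≈ (0.00609)³ ≈ 2.25400e-07.
By linearity: E[X] = C(120, 3)·p³ ≈ 280840 · 2.25400e-07 ≈ 0.063.
Since α = 3/2 > 1, p = c/n^{3/2} = o(1/n) is below the triangle threshold p ~ 1/n. Asymptotically E[X] ~ (c³/6)·n^{3(1−α)} = (8³/6)·n^{-1.5} → 0, so by Markov's inequality G has no triangles w.h.p.

E[X] ≈ 0.063; in regime p = Θ(1/n^{3/2}) E[X] tends to 0 (below the triangle threshold p ~ 1/n).


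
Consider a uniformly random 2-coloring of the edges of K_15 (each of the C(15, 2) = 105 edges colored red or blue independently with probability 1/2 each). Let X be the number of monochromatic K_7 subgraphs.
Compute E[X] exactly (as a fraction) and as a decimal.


Let X = Σ_S X_S over the C(15, 7) = 6435 subsets S of size 7, where X_S = 1 if the K_7 on S is monochromatic.
For a fixed S, the K_7 on S has C(7, 2) = 21 edges. P[all 21 edges red] = (1/2)^21, and likewise for blue, so P[monochromatic] = 2·(1/2)^21 = 2^{1 − 21} = 1/1048576.
By linearity: E[X] = C(15, 7) · 2^{1 − 21} = 6435 · 1/1048576 = 6435/1048576.
Numerically: E[X] ≈ 0.006.

E[X] = C(15,7)·2^(1−C(7,2)) = 6435/1048576 ≈ 0.006.


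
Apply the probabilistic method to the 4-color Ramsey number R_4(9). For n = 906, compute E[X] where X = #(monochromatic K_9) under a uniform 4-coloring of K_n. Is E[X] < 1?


E[X] = C(906, 9) · 4^{1 − 36} = 1089130176400609441450 · 4^{−35} = 1089130176400609441450/1180591620717411303424.
As a reduced fraction: E[X] = 544565088200304720725/590295810358705651712 ≈ 0.9225.
Is E[X] < 1? YES.
Since E[X] < 1, there exists a 4-coloring of K_{906} with no monochromatic K_9; hence R_4(9) > 906.

E[X] = 544565088200304720725/590295810358705651712 ≈ 0.9225; E[X] < 1, so R_4(9) > 906.


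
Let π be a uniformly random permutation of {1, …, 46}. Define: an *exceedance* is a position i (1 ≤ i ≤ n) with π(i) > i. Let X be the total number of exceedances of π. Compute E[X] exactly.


Write X = Σ_{i=1}^{46} X_i, where X_i = 1_{π(i) > i}.
For each fixed i, π(i) is uniform over {1, …, 46} (marginal of a uniform permutation), so P[π(i) > i] = (n − i)/n. Summing: Σ_{i=1}^{46} (n − i)/n = (0 + 1 + … + 45)/46 = 46(46 − 1)/(2·46) = (46 − 1)/2.
Hence E[X] = Σ_{i=1}^{46} (46 − i)/46 = 45/2 ≈ 22.5000.

E[X] = 45/2 = 22.5000.


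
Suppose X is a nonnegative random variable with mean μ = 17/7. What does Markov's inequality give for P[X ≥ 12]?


μ = E[X] = 17/7, a = 12.
Markov: P[X ≥ 12] ≤ μ/a = (17/7)/12 = 17/84.
Numerically: ≈ 0.202381.
(Since a = 12 > μ = 2.428571, the bound 17/84 is < 1 and informative.)

P[X ≥ 12] ≤ 17/84 ≈ 0.202381.


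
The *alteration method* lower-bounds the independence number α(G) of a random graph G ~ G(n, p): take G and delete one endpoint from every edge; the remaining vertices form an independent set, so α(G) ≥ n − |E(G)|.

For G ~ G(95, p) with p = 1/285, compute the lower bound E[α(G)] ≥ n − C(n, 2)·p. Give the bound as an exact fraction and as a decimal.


E[|E(G)|] = C(95, 2)·p = 4465 · (1/285) = 47/3.
E[α(G)] ≥ n − E[|E(G)|] = 95 − 47/3 = 238/3.
Numerically: ≈ 79.333.
(This is only a lower bound; the true E[α(G)] may be larger.)

E[α(G)] ≥ 238/3 ≈ 79.333.


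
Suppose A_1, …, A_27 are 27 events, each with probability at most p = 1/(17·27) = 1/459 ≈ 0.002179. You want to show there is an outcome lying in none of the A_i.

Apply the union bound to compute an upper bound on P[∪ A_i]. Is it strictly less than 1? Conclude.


Union bound: P[∪_{i=1}^{27} A_i] ≤ Σ_i P[A_i] ≤ 27·p = 27·(1/459) = 1/17.
Numerically: 1/17 ≈ 0.058824.
Is 1/17 < 1? YES.
Since P[∪ A_i] ≤ 1/17 < 1, the complement has P[∩ A_i^c] ≥ 1 − 1/17 = 16/17 > 0, so some outcome avoids every A_i.

27·p = 1/17 ≈ 0.058824; existence CERTIFIED by the union bound.


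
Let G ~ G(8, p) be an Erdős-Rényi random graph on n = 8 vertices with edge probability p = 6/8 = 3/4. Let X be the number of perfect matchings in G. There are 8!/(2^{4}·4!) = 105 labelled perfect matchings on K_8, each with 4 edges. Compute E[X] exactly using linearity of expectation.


K_8 has 8!/(2^{4}·4!) = 105 labelled perfect matchings.
For each such perfect matching H, let X_H = 1 if all 4 edges of H are present in G. Then P[X_H = 1] = p^{4} = (3/4)^{4} = 81/256.
By linearity of expectation: E[X] = Σ_H E[X_H] = 105 · p^{4} = 105 · 81/256 = 8505/256.
Numerically: E[X] ≈ 33.223.

E[X] = 105 · (3/4)^{4} = 8505/256 ≈ 33.223.


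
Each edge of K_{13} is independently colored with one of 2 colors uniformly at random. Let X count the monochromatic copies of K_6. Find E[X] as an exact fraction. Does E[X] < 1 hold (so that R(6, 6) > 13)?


E[X] = C(13, 6) · 2^{1 − 15} = 1716 · 2^{−14} = 1716/16384.
As a reduced fraction: E[X] = 429/4096 ≈ 0.104736.
Is E[X] < 1? YES.
Since E[X] < 1, there exists a 2-coloring of K_{13} with no monochromatic K_6; hence R(6, 6) > 13.

E[X] = 429/4096 ≈ 0.104736; E[X] < 1, so R(6, 6) > 13.


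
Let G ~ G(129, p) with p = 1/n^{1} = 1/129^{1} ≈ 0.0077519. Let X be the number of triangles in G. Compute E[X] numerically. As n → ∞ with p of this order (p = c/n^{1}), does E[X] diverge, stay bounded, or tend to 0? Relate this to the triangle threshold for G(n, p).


Number of potential triangles: C(129, 3) = 349504.
Each occurs with probability p³ ≈ (0.0077519)³ ≈ 4.6583366e-07.
By linearity: E[X] = C(129, 3)·p³ ≈ 349504 · 4.6583366e-07 ≈ 0.16281.
Here α = 1, so p = 1/n is exactly at the triangle threshold p ~ 1/n. Asymptotically E[X] → c³/6 = 1³/6 = 1/6 ≈ 0.16667, a bounded constant. In this regime the triangle count is asymptotically Poisson(c³/6).

E[X] ≈ 0.16281; in regime p = Θ(1/n^{1}) E[X] stays bounded (at the triangle threshold p ~ 1/n).


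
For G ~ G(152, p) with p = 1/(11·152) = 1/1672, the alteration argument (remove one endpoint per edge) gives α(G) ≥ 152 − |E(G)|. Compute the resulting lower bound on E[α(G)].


E[|E(G)|] = C(152, 2)·p = 11476 · (1/1672) = 151/22.
E[α(G)] ≥ n − E[|E(G)|] = 152 − 151/22 = 3193/22.
Numerically: ≈ 145.136364.
(This is only a lower bound; the true E[α(G)] may be larger.)

E[α(G)] ≥ 3193/22 ≈ 145.136364.


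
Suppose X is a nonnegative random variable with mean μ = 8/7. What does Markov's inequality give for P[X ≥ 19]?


μ = E[X] = 8/7, a = 19.
Markov: P[X ≥ 19] ≤ μ/a = (8/7)/19 = 8/133.
Numerically: ≈ 0.060.
(Since a = 19 > μ = 1.143, the bound 8/133 is < 1 and informative.)

P[X ≥ 19] ≤ 8/133 ≈ 0.060.


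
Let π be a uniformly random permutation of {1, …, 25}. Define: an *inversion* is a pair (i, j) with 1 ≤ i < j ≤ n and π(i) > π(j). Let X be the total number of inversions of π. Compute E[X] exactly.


Write X = Σ X_I over the C(25, 2) = 300 pairs i < j, with X_I the indicator of one inversion.
There are 300 indicators.
For each fixed pair i < j, the values π(i) and π(j) are two distinct elements of {1, …, 25} in uniformly random order; by symmetry P[π(i) > π(j)] = 1/2.
By linearity: E[X] = 300 · (1/2) = C(25, 2) · (1/2) = 300/2 = 150 ≈ 150.000000.

E[X] = 150 = 150.000000.


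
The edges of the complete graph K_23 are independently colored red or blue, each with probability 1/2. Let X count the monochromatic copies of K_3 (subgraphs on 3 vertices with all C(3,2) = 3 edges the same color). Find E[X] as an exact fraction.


Let X = Σ_S X_S over the C(23, 3) = 1771 subsets S of size 3, where X_S = 1 if the K_3 on S is monochromatic.
For a fixed S, the K_3 on S has C(3, 2) = 3 edges. P[all 3 edges red] = (1/2)^3, and likewise for blue, so P[monochromatic] = 2·(1/2)^3 = 2^{1 − 3} = 1/4.
By linearity: E[X] = C(23, 3) · 2^{1 − 3} = 1771 · 1/4 = 1771/4.
Numerically: E[X] ≈ 442.7500.

E[X] = C(23,3)·2^(1−C(3,2)) = 1771/4 ≈ 442.7500.


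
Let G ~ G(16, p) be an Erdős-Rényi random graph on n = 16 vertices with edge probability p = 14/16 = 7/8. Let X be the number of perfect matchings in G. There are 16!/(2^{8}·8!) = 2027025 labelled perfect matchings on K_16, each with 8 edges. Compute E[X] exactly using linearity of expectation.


K_16 has 16!/(2^{8}·8!) = 2027025 labelled perfect matchings.
For each such perfect matching H, let X_H = 1 if all 8 edges of H are present in G. Then P[X_H = 1] = p^{8} = (7/8)^{8} = 5764801/16777216.
Summing the indicators: E[X] = Σ_H E[X_H] = 2027025 · p^{8} = 2027025 · 5764801/16777216 = 11685395747025/16777216.
Numerically: E[X] ≈ 6.965e+05.

E[X] = 2027025 · (7/8)^{8} = 11685395747025/16777216 ≈ 6.965e+05.


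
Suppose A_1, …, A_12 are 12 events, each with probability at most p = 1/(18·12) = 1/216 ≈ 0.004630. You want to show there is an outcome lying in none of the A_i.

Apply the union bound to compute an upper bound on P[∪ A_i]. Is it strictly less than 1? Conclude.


Union bound: P[∪_{i=1}^{12} A_i] ≤ Σ_i P[A_i] ≤ 12·p = 12·(1/216) = 1/18.
Numerically: 1/18 ≈ 0.055556.
Is 1/18 < 1? YES.
Since P[∪ A_i] ≤ 1/18 < 1, the complement has P[∩ A_i^c] ≥ 1 − 1/18 = 17/18 > 0, so some outcome avoids every A_i.

12·p = 1/18 ≈ 0.055556; existence CERTIFIED by the union bound.


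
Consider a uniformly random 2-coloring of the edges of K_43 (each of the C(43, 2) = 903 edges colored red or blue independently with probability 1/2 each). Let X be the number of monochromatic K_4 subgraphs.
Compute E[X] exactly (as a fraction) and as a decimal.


Let X = Σ_S X_S over the C(43, 4) = 123410 subsets S of size 4, where X_S = 1 if the K_4 on S is monochromatic.
For a fixed S, the K_4 on S has C(4, 2) = 6 edges. P[all 6 edges red] = (1/2)^6, and likewise for blue, so P[monochromatic] = 2·(1/2)^6 = 2^{1 − 6} = 1/32.
By linearity: E[X] = C(43, 4) · 2^{1 − 6} = 123410 · 1/32 = 61705/16.
Numerically: E[X] ≈ 3856.562.

E[X] = C(43,4)·2^(1−C(4,2)) = 61705/16 ≈ 3856.562.


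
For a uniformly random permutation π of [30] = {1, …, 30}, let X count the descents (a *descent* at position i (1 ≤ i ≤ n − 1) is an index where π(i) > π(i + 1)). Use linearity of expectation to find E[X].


Write X = Σ X_I over i = 1, …, 29, with X_I the indicator of one descent.
There are 29 indicators.
For each fixed i, the pair (π(i), π(i+1)) is a uniformly random ordered pair of distinct values from {1, …, 30}; by symmetry P[π(i) > π(i+1)] = 1/2.
By linearity: E[X] = 29 · (1/2) = (30 − 1) · (1/2) = 29/2 ≈ 14.500000.

E[X] = 29/2 = 14.500000.


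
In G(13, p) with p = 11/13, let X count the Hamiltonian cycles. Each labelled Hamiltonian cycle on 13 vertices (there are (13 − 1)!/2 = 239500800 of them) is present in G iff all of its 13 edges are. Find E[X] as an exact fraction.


K_13 has (13 − 1)!/2 = 239500800 labelled Hamiltonian cycles.
For each such Hamiltonian cycle H, let X_H = 1 if all 13 edges of H are present in G. Then P[X_H = 1] = p^{13} = (11/13)^{13} = 34522712143931/302875106592253.
Summing the indicators: E[X] = Σ_H E[X_H] = 239500800 · p^{13} = 239500800 · 34522712143931/302875106592253 = 8268217176641189644800/302875106592253.
Numerically: E[X] ≈ 2.73e+07.

E[X] = 239500800 · (11/13)^{13} = 8268217176641189644800/302875106592253 ≈ 2.73e+07.


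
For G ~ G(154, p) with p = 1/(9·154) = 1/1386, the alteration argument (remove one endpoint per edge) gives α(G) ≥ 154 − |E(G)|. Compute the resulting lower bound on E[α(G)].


E[|E(G)|] = C(154, 2)·p = 11781 · (1/1386) = 17/2.
E[α(G)] ≥ n − E[|E(G)|] = 154 − 17/2 = 291/2.
Numerically: ≈ 145.500.
(This is only a lower bound; the true E[α(G)] may be larger.)

E[α(G)] ≥ 291/2 ≈ 145.500.


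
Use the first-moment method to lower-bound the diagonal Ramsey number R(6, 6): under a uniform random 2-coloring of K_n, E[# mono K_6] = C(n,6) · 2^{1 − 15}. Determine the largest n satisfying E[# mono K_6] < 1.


We need C(n, 6) · 2^{1 − 15} < 1, i.e. C(n, 6) < 2^{15 − 1} = 16384.
Check values of n near the boundary:
  n = 16: C(16, 6) = 8008; 8008 < 16384? YES
  n = 17: C(17, 6) = 12376; 12376 < 16384? YES
  n = 18: C(18, 6) = 18564; 18564 < 16384? NO
  n = 19: C(19, 6) = 27132; 27132 < 16384? NO
  n = 20: C(20, 6) = 38760; 38760 < 16384? NO
The largest n with C(n, 6) < 16384 is n = 17 (where E[X] = 1547/2048 ≈ 0.755371). Hence R(6, 6) > 17, i.e. R(6, 6) ≥ 18.

Largest n = 17; hence R(6, 6) > 17.


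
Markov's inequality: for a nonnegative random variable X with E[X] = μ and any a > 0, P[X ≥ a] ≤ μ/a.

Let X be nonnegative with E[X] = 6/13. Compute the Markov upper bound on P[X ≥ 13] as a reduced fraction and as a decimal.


μ = E[X] = 6/13, a = 13.
Markov: P[X ≥ 13] ≤ μ/a = (6/13)/13 = 6/169.
Numerically: ≈ 0.03550.
(Since a = 13 > μ = 0.46154, the bound 6/169 is < 1 and informative.)

P[X ≥ 13] ≤ 6/169 ≈ 0.03550.


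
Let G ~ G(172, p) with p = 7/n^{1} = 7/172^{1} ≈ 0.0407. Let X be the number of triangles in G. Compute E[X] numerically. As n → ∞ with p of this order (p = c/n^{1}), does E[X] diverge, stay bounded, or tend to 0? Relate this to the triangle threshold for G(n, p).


Number of potential triangles: C(172, 3) = 833340.
Each occurs with probability p³ ≈ (0.0407)³ ≈ 6.740759e-05.
By linearity: E[X] = C(172, 3)·p³ ≈ 833340 · 6.740759e-05 ≈ 56.1734.
Here α = 1, so p = 7/n is exactly at the triangle threshold p ~ 1/n. Asymptotically E[X] → c³/6 = 7³/6 = 343/6 ≈ 57.1667, a bounded constant. In this regime the triangle count is asymptotically Poisson(c³/6).

E[X] ≈ 56.1734; in regime p = Θ(1/n^{1}) E[X] stays bounded (at the triangle threshold p ~ 1/n).


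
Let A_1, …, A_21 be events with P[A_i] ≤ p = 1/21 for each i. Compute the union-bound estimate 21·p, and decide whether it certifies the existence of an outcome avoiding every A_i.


Union bound: P[∪_{i=1}^{21} A_i] ≤ Σ_i P[A_i] ≤ 21·p = 21·(1/21) = 1.
Numerically: 1 ≈ 1.000.
Is 1 < 1? NO.
Since the bound 1 is ≥ 1, the union bound is uninformative here; it does NOT by itself certify existence.

21·p = 1 ≈ 1.000; existence NOT certified by the union bound.


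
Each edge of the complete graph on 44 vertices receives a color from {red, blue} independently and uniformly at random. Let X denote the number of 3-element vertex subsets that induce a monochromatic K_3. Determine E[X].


Let X = Σ_S X_S over the C(44, 3) = 13244 subsets S of size 3, where X_S = 1 if the K_3 on S is monochromatic.
For a fixed S, the K_3 on S has C(3, 2) = 3 edges. P[all 3 edges red] = (1/2)^3, and likewise for blue, so P[monochromatic] = 2·(1/2)^3 = 2^{1 − 3} = 1/4.
By linearity of expectation: E[X] = C(44, 3) · 2^{1 − 3} = 13244 · 1/4 = 3311.
Numerically: E[X] ≈ 3311.0000.

E[X] = C(44,3)·2^(1−C(3,2)) = 3311 ≈ 3311.0000.


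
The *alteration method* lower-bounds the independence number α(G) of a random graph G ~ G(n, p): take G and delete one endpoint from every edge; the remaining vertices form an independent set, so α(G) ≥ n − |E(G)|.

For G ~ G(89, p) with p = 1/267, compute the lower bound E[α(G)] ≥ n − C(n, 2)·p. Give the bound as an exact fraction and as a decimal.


E[|E(G)|] = C(89, 2)·p = 3916 · (1/267) = 44/3.
E[α(G)] ≥ n − E[|E(G)|] = 89 − 44/3 = 223/3.
Numerically: ≈ 74.333333.
(This is only a lower bound; the true E[α(G)] may be larger.)

E[α(G)] ≥ 223/3 ≈ 74.333333.


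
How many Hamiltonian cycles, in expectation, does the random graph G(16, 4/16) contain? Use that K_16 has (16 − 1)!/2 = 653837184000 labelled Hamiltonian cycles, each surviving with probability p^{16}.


K_16 has (16 − 1)!/2 = 653837184000 labelled Hamiltonian cycles.
For each such Hamiltonian cycle H, let X_H = 1 if all 16 edges of H are present in G. Then P[X_H = 1] = p^{16} = (1/4)^{16} = 1/4294967296.
Summing the indicators: E[X] = Σ_H E[X_H] = 653837184000 · p^{16} = 653837184000 · 1/4294967296 = 638512875/4194304.
Numerically: E[X] ≈ 152.23.

E[X] = 653837184000 · (1/4)^{16} = 638512875/4194304 ≈ 152.23.


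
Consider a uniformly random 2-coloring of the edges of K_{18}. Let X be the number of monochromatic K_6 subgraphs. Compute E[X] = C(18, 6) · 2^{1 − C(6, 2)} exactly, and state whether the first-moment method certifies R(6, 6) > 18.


E[X] = C(18, 6) · 2^{1 − 15} = 18564 · 2^{−14} = 18564/16384.
As a reduced fraction: E[X] = 4641/4096 ≈ 1.133.
Is E[X] < 1? NO.
Since E[X] ≥ 1, the first-moment bound is inconclusive at n = 18; it does NOT by itself certify R(6, 6) > 18.

E[X] = 4641/4096 ≈ 1.133; E[X] ≥ 1; first-moment method inconclusive here.


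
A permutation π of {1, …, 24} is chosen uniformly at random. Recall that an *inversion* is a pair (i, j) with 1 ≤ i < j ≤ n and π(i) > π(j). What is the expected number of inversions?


Write X = Σ X_I over the C(24, 2) = 276 pairs i < j, with X_I the indicator of one inversion.
There are 276 indicators.
For each fixed pair i < j, the values π(i) and π(j) are two distinct elements of {1, …, 24} in uniformly random order; by symmetry P[π(i) > π(j)] = 1/2.
By linearity: E[X] = 276 · (1/2) = C(24, 2) · (1/2) = 276/2 = 138 ≈ 138.000.

E[X] = 138 = 138.000.


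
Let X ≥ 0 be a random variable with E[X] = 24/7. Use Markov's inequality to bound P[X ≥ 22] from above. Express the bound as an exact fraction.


μ = E[X] = 24/7, a = 22.
Markov: P[X ≥ 22] ≤ μ/a = (24/7)/22 = 12/77.
Numerically: ≈ 0.1558.
(Since a = 22 > μ = 3.4286, the bound 12/77 is < 1 and informative.)

P[X ≥ 22] ≤ 12/77 ≈ 0.1558.


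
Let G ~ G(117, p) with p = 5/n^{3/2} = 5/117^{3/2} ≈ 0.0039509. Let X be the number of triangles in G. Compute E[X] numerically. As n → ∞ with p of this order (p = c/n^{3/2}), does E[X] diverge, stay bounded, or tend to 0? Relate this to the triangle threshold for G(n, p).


Number of potential triangles: C(117, 3) = 260130.
Each occurs with probability p³ ≈ (0.0039509)³ ≈ 6.1669956e-08.
By linearity: E[X] = C(117, 3)·p³ ≈ 260130 · 6.1669956e-08 ≈ 0.01604.
Since α = 3/2 > 1, p = c/n^{3/2} = o(1/n) is below the triangle threshold p ~ 1/n. Asymptotically E[X] ~ (c³/6)·n^{3(1−α)} = (5³/6)·n^{-1.5} → 0, so by Markov's inequality G has no triangles w.h.p.

E[X] ≈ 0.01604; in regime p = Θ(1/n^{3/2}) E[X] tends to 0 (below the triangle threshold p ~ 1/n).


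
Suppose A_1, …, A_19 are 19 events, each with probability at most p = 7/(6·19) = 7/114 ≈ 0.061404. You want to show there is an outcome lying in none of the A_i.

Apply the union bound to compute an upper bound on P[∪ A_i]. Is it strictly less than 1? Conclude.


Union bound: P[∪_{i=1}^{19} A_i] ≤ Σ_i P[A_i] ≤ 19·p = 19·(7/114) = 7/6.
Numerically: 7/6 ≈ 1.166667.
Is 7/6 < 1? NO.
Since the bound 7/6 is ≥ 1, the union bound is uninformative here; it does NOT by itself certify existence.

19·p = 7/6 ≈ 1.166667; existence NOT certified by the union bound.


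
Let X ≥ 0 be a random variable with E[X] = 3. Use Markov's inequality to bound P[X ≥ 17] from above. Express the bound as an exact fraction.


μ = E[X] = 3, a = 17.
Markov: P[X ≥ 17] ≤ μ/a = (3)/17 = 3/17.
Numerically: ≈ 0.17647.
(Since a = 17 > μ = 3.00000, the bound 3/17 is < 1 and informative.)

P[X ≥ 17] ≤ 3/17 ≈ 0.17647.


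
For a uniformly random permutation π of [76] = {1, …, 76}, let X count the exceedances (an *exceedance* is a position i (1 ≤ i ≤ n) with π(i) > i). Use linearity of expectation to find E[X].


Write X = Σ_{i=1}^{76} X_i, where X_i = 1_{π(i) > i}.
For each fixed i, π(i) is uniform over {1, …, 76} (marginal of a uniform permutation), so P[π(i) > i] = (n − i)/n. Summing: Σ_{i=1}^{76} (n − i)/n = (0 + 1 + … + 75)/76 = 76(76 − 1)/(2·76) = (76 − 1)/2.
Hence E[X] = Σ_{i=1}^{76} (76 − i)/76 = 75/2 ≈ 37.500.

E[X] = 75/2 = 37.500.


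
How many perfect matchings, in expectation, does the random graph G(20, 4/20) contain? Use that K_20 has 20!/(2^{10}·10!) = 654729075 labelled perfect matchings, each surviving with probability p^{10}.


K_20 has 20!/(2^{10}·10!) = 654729075 labelled perfect matchings.
For each such perfect matching H, let X_H = 1 if all 10 edges of H are present in G. Then P[X_H = 1] = p^{10} = (1/5)^{10} = 1/9765625.
By linearity of expectation: E[X] = Σ_H E[X_H] = 654729075 · p^{10} = 654729075 · 1/9765625 = 26189163/390625.
Numerically: E[X] ≈ 67.04.

E[X] = 654729075 · (1/5)^{10} = 26189163/390625 ≈ 67.04.


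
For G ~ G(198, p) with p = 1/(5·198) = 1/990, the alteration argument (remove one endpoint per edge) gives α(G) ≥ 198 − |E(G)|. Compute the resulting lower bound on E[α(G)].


E[|E(G)|] = C(198, 2)·p = 19503 · (1/990) = 197/10.
E[α(G)] ≥ n − E[|E(G)|] = 198 − 197/10 = 1783/10.
Numerically: ≈ 178.300.
(This is only a lower bound; the true E[α(G)] may be larger.)

E[α(G)] ≥ 1783/10 ≈ 178.300.


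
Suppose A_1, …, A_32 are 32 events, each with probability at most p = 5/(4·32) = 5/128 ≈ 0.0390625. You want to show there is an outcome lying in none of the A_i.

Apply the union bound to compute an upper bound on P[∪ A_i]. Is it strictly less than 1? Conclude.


Union bound: P[∪_{i=1}^{32} A_i] ≤ Σ_i P[A_i] ≤ 32·p = 32·(5/128) = 5/4.
Numerically: 5/4 ≈ 1.2500000.
Is 5/4 < 1? NO.
Since the bound 5/4 is ≥ 1, the union bound is uninformative here; it does NOT by itself certify existence.

32·p = 5/4 ≈ 1.2500000; existence NOT certified by the union bound.


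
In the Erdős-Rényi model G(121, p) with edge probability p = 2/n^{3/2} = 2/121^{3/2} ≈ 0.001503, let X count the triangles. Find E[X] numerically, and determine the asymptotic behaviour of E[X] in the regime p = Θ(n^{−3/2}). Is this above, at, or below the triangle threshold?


Number of potential triangles: C(121, 3) = 287980.
Each occurs with probability p³ ≈ (0.001503)³ ≈ 3.392781e-09.
By linearity: E[X] = C(121, 3)·p³ ≈ 287980 · 3.392781e-09 ≈ 0.0010.
Since α = 3/2 > 1, p = c/n^{3/2} = o(1/n) is below the triangle threshold p ~ 1/n. Asymptotically E[X] ~ (c³/6)·n^{3(1−α)} = (2³/6)·n^{-1.5} → 0, so by Markov's inequality G has no triangles w.h.p.

E[X] ≈ 0.0010; in regime p = Θ(1/n^{3/2}) E[X] tends to 0 (below the triangle threshold p ~ 1/n).


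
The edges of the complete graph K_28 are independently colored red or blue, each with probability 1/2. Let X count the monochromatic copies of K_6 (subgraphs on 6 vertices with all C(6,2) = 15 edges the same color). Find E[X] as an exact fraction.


Let X = Σ_S X_S over the C(28, 6) = 376740 subsets S of size 6, where X_S = 1 if the K_6 on S is monochromatic.
For a fixed S, the K_6 on S has C(6, 2) = 15 edges. P[all 15 edges red] = (1/2)^15, and likewise for blue, so P[monochromatic] = 2·(1/2)^15 = 2^{1 − 15} = 1/16384.
Summing: E[X] = C(28, 6) · 2^{1 − 15} = 376740 · 1/16384 = 94185/4096.
Numerically: E[X] ≈ 22.9944.

E[X] = C(28,6)·2^(1−C(6,2)) = 94185/4096 ≈ 22.9944.


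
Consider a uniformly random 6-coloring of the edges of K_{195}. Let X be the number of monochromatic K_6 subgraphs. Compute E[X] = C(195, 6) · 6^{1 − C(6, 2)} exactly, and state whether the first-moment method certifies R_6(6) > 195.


E[X] = C(195, 6) · 6^{1 − 15} = 70656049360 · 6^{−14} = 70656049360/78364164096.
As a reduced fraction: E[X] = 4416003085/4897760256 ≈ 0.9016372.
Is E[X] < 1? YES.
Since E[X] < 1, there exists a 6-coloring of K_{195} with no monochromatic K_6; hence R_6(6) > 195.

E[X] = 4416003085/4897760256 ≈ 0.9016372; E[X] < 1, so R_6(6) > 195.


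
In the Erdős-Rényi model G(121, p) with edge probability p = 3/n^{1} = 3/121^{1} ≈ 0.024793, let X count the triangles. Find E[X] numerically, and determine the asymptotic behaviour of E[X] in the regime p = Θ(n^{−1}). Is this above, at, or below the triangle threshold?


Number of potential triangles: C(121, 3) = 287980.
Each occurs with probability p³ ≈ (0.024793)³ ≈ 1.5240796e-05.
By linearity: E[X] = C(121, 3)·p³ ≈ 287980 · 1.5240796e-05 ≈ 4.38904.
Here α = 1, so p = 3/n is exactly at the triangle threshold p ~ 1/n. Asymptotically E[X] → c³/6 = 3³/6 = 9/2 ≈ 4.50000, a bounded constant. In this regime the triangle count is asymptotically Poisson(c³/6).

E[X] ≈ 4.38904; in regime p = Θ(1/n^{1}) E[X] stays bounded (at the triangle threshold p ~ 1/n).


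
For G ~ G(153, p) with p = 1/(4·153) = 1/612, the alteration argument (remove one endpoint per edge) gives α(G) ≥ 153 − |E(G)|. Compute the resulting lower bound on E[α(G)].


E[|E(G)|] = C(153, 2)·p = 11628 · (1/612) = 19.
E[α(G)] ≥ n − E[|E(G)|] = 153 − 19 = 134.
Numerically: ≈ 134.0000.
(This is only a lower bound; the true E[α(G)] may be larger.)

E[α(G)] ≥ 134 ≈ 134.0000.


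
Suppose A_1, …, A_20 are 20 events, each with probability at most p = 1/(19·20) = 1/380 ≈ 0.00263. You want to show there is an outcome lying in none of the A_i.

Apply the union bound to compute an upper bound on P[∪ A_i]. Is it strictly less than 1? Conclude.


Union bound: P[∪_{i=1}^{20} A_i] ≤ Σ_i P[A_i] ≤ 20·p = 20·(1/380) = 1/19.
Numerically: 1/19 ≈ 0.05263.
Is 1/19 < 1? YES.
Since P[∪ A_i] ≤ 1/19 < 1, the complement has P[∩ A_i^c] ≥ 1 − 1/19 = 18/19 > 0, so some outcome avoids every A_i.

20·p = 1/19 ≈ 0.05263; existence CERTIFIED by the union bound.


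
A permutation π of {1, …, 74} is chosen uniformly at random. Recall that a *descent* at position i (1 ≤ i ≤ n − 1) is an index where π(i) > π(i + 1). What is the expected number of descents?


Write X = Σ X_I over i = 1, …, 73, with X_I the indicator of one descent.
There are 73 indicators.
For each fixed i, the pair (π(i), π(i+1)) is a uniformly random ordered pair of distinct values from {1, …, 74}; by symmetry P[π(i) > π(i+1)] = 1/2.
By linearity: E[X] = 73 · (1/2) = (74 − 1) · (1/2) = 73/2 ≈ 36.500.

E[X] = 73/2 = 36.500.


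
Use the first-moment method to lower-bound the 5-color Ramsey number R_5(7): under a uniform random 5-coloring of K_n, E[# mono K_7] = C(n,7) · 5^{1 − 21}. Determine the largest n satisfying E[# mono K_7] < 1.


We need C(n, 7) · 5^{1 − 21} < 1, i.e. C(n, 7) < 5^{21 − 1} = 95367431640625.
Check values of n near the boundary:
  n = 332: C(332, 7) = 82772214646616; 82772214646616 < 95367431640625? YES
  n = 333: C(333, 7) = 84549532139028; 84549532139028 < 95367431640625? YES
  n = 334: C(334, 7) = 86359460961576; 86359460961576 < 95367431640625? YES
  n = 335: C(335, 7) = 88202498238195; 88202498238195 < 95367431640625? YES
  n = 336: C(336, 7) = 90079147136880; 90079147136880 < 95367431640625? YES
  n = 337: C(337, 7) = 91989916924632; 91989916924632 < 95367431640625? YES
  n = 338: C(338, 7) = 93935323022736; 93935323022736 < 95367431640625? YES
  n = 339: C(339, 7) = 95915887062372; 95915887062372 < 95367431640625? NO
  n = 340: C(340, 7) = 97932136940560; 97932136940560 < 95367431640625? NO
The largest n with C(n, 7) < 95367431640625 is n = 338 (where E[X] = 93935323022736/95367431640625 ≈ 0.98498). Hence R_5(7) > 338, i.e. R_5(7) ≥ 339.

Largest n = 338; hence R_5(7) > 338.


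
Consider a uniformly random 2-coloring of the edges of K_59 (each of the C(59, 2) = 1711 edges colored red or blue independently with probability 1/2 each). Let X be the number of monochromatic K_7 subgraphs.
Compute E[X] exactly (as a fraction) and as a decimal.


Let X = Σ_S X_S over the C(59, 7) = 341149446 subsets S of size 7, where X_S = 1 if the K_7 on S is monochromatic.
For a fixed S, the K_7 on S has C(7, 2) = 21 edges. P[all 21 edges red] = (1/2)^21, and likewise for blue, so P[monochromatic] = 2·(1/2)^21 = 2^{1 − 21} = 1/1048576.
By linearity: E[X] = C(59, 7) · 2^{1 − 21} = 341149446 · 1/1048576 = 170574723/524288.
Numerically: E[X] ≈ 325.345.

E[X] = C(59,7)·2^(1−C(7,2)) = 170574723/524288 ≈ 325.345.


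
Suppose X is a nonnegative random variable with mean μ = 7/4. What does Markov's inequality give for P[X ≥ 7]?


μ = E[X] = 7/4, a = 7.
Markov: P[X ≥ 7] ≤ μ/a = (7/4)/7 = 1/4.
Numerically: ≈ 0.25000.
(Since a = 7 > μ = 1.75000, the bound 1/4 is < 1 and informative.)

P[X ≥ 7] ≤ 1/4 ≈ 0.25000.


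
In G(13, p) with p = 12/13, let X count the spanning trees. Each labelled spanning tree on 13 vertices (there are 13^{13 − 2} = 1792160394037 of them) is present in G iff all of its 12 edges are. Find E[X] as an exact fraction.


K_13 has 13^{13 − 2} = 1792160394037 labelled spanning trees.
For each such spanning tree H, let X_H = 1 if all 12 edges of H are present in G. Then P[X_H = 1] = p^{12} = (12/13)^{12} = 8916100448256/23298085122481.
By linearity: E[X] = Σ_H E[X_H] = 1792160394037 · p^{12} = 1792160394037 · 8916100448256/23298085122481 = 8916100448256/13.
Numerically: E[X] ≈ 6.859e+11.

E[X] = 1792160394037 · (12/13)^{12} = 8916100448256/13 ≈ 6.859e+11.
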